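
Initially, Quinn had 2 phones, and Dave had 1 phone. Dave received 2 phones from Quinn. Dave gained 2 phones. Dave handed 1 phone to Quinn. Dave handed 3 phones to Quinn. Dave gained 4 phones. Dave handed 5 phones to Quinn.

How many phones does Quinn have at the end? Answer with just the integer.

Answer: 9

Derivation:
Tracking counts step by step:
Start: Quinn=2, Dave=1
Event 1 (Quinn -> Dave, 2): Quinn: 2 -> 0, Dave: 1 -> 3. State: Quinn=0, Dave=3
Event 2 (Dave +2): Dave: 3 -> 5. State: Quinn=0, Dave=5
Event 3 (Dave -> Quinn, 1): Dave: 5 -> 4, Quinn: 0 -> 1. State: Quinn=1, Dave=4
Event 4 (Dave -> Quinn, 3): Dave: 4 -> 1, Quinn: 1 -> 4. State: Quinn=4, Dave=1
Event 5 (Dave +4): Dave: 1 -> 5. State: Quinn=4, Dave=5
Event 6 (Dave -> Quinn, 5): Dave: 5 -> 0, Quinn: 4 -> 9. State: Quinn=9, Dave=0

Quinn's final count: 9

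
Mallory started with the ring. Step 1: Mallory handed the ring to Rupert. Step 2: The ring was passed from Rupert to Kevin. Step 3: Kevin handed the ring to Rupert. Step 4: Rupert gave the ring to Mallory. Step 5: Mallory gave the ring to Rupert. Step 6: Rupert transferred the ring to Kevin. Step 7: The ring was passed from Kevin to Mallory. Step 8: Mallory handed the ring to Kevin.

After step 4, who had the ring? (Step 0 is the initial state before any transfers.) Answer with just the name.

Tracking the ring holder through step 4:
After step 0 (start): Mallory
After step 1: Rupert
After step 2: Kevin
After step 3: Rupert
After step 4: Mallory

At step 4, the holder is Mallory.

Answer: Mallory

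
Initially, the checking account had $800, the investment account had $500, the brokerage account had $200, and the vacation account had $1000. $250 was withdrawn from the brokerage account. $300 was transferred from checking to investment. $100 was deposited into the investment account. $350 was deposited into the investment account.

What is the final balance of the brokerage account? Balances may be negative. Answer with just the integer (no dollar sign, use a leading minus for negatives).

Answer: -50

Derivation:
Tracking account balances step by step:
Start: checking=800, investment=500, brokerage=200, vacation=1000
Event 1 (withdraw 250 from brokerage): brokerage: 200 - 250 = -50. Balances: checking=800, investment=500, brokerage=-50, vacation=1000
Event 2 (transfer 300 checking -> investment): checking: 800 - 300 = 500, investment: 500 + 300 = 800. Balances: checking=500, investment=800, brokerage=-50, vacation=1000
Event 3 (deposit 100 to investment): investment: 800 + 100 = 900. Balances: checking=500, investment=900, brokerage=-50, vacation=1000
Event 4 (deposit 350 to investment): investment: 900 + 350 = 1250. Balances: checking=500, investment=1250, brokerage=-50, vacation=1000

Final balance of brokerage: -50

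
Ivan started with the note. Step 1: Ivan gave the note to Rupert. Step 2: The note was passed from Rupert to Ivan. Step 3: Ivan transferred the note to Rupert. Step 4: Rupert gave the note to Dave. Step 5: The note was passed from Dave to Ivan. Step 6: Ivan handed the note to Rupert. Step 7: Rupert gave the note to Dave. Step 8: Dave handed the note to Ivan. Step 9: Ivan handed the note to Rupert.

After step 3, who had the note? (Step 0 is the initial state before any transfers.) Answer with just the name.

Tracking the note holder through step 3:
After step 0 (start): Ivan
After step 1: Rupert
After step 2: Ivan
After step 3: Rupert

At step 3, the holder is Rupert.

Answer: Rupert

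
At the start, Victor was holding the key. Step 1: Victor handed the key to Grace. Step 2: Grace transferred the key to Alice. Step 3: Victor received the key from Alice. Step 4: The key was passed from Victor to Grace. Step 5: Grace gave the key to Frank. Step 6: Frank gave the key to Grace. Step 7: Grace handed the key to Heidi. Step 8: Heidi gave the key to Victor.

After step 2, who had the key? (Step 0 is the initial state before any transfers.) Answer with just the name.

Tracking the key holder through step 2:
After step 0 (start): Victor
After step 1: Grace
After step 2: Alice

At step 2, the holder is Alice.

Answer: Alice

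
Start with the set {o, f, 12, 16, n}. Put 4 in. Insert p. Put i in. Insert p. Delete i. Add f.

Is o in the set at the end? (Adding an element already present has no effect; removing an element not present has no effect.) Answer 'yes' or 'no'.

Tracking the set through each operation:
Start: {12, 16, f, n, o}
Event 1 (add 4): added. Set: {12, 16, 4, f, n, o}
Event 2 (add p): added. Set: {12, 16, 4, f, n, o, p}
Event 3 (add i): added. Set: {12, 16, 4, f, i, n, o, p}
Event 4 (add p): already present, no change. Set: {12, 16, 4, f, i, n, o, p}
Event 5 (remove i): removed. Set: {12, 16, 4, f, n, o, p}
Event 6 (add f): already present, no change. Set: {12, 16, 4, f, n, o, p}

Final set: {12, 16, 4, f, n, o, p} (size 7)
o is in the final set.

Answer: yes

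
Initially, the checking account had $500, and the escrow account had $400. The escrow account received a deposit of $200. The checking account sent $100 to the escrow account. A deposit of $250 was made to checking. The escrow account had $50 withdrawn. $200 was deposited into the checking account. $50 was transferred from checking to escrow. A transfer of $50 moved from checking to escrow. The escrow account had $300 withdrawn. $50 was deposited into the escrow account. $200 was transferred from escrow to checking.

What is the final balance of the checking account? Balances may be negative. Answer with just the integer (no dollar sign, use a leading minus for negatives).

Tracking account balances step by step:
Start: checking=500, escrow=400
Event 1 (deposit 200 to escrow): escrow: 400 + 200 = 600. Balances: checking=500, escrow=600
Event 2 (transfer 100 checking -> escrow): checking: 500 - 100 = 400, escrow: 600 + 100 = 700. Balances: checking=400, escrow=700
Event 3 (deposit 250 to checking): checking: 400 + 250 = 650. Balances: checking=650, escrow=700
Event 4 (withdraw 50 from escrow): escrow: 700 - 50 = 650. Balances: checking=650, escrow=650
Event 5 (deposit 200 to checking): checking: 650 + 200 = 850. Balances: checking=850, escrow=650
Event 6 (transfer 50 checking -> escrow): checking: 850 - 50 = 800, escrow: 650 + 50 = 700. Balances: checking=800, escrow=700
Event 7 (transfer 50 checking -> escrow): checking: 800 - 50 = 750, escrow: 700 + 50 = 750. Balances: checking=750, escrow=750
Event 8 (withdraw 300 from escrow): escrow: 750 - 300 = 450. Balances: checking=750, escrow=450
Event 9 (deposit 50 to escrow): escrow: 450 + 50 = 500. Balances: checking=750, escrow=500
Event 10 (transfer 200 escrow -> checking): escrow: 500 - 200 = 300, checking: 750 + 200 = 950. Balances: checking=950, escrow=300

Final balance of checking: 950

Answer: 950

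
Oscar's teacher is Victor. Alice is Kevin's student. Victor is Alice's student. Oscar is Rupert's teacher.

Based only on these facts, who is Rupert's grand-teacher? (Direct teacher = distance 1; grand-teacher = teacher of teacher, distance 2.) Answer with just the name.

Answer: Victor

Derivation:
Reconstructing the teacher chain from the given facts:
  Kevin -> Alice -> Victor -> Oscar -> Rupert
(each arrow means 'teacher of the next')
Positions in the chain (0 = top):
  position of Kevin: 0
  position of Alice: 1
  position of Victor: 2
  position of Oscar: 3
  position of Rupert: 4

Rupert is at position 4; the grand-teacher is 2 steps up the chain, i.e. position 2: Victor.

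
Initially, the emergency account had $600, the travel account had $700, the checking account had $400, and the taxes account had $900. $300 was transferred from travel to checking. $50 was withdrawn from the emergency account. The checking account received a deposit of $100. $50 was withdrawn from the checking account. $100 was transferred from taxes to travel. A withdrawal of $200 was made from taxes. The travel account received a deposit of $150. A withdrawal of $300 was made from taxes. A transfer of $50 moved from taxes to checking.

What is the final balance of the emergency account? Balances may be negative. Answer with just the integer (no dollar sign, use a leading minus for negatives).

Answer: 550

Derivation:
Tracking account balances step by step:
Start: emergency=600, travel=700, checking=400, taxes=900
Event 1 (transfer 300 travel -> checking): travel: 700 - 300 = 400, checking: 400 + 300 = 700. Balances: emergency=600, travel=400, checking=700, taxes=900
Event 2 (withdraw 50 from emergency): emergency: 600 - 50 = 550. Balances: emergency=550, travel=400, checking=700, taxes=900
Event 3 (deposit 100 to checking): checking: 700 + 100 = 800. Balances: emergency=550, travel=400, checking=800, taxes=900
Event 4 (withdraw 50 from checking): checking: 800 - 50 = 750. Balances: emergency=550, travel=400, checking=750, taxes=900
Event 5 (transfer 100 taxes -> travel): taxes: 900 - 100 = 800, travel: 400 + 100 = 500. Balances: emergency=550, travel=500, checking=750, taxes=800
Event 6 (withdraw 200 from taxes): taxes: 800 - 200 = 600. Balances: emergency=550, travel=500, checking=750, taxes=600
Event 7 (deposit 150 to travel): travel: 500 + 150 = 650. Balances: emergency=550, travel=650, checking=750, taxes=600
Event 8 (withdraw 300 from taxes): taxes: 600 - 300 = 300. Balances: emergency=550, travel=650, checking=750, taxes=300
Event 9 (transfer 50 taxes -> checking): taxes: 300 - 50 = 250, checking: 750 + 50 = 800. Balances: emergency=550, travel=650, checking=800, taxes=250

Final balance of emergency: 550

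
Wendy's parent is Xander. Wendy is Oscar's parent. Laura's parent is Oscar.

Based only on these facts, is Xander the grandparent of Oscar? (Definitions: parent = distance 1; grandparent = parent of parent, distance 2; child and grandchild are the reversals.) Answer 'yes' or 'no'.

Reconstructing the parent chain from the given facts:
  Xander -> Wendy -> Oscar -> Laura
(each arrow means 'parent of the next')
Positions in the chain (0 = top):
  position of Xander: 0
  position of Wendy: 1
  position of Oscar: 2
  position of Laura: 3

Xander is at position 0, Oscar is at position 2; signed distance (j - i) = 2.
'grandparent' requires j - i = 2. Actual distance is 2, so the relation HOLDS.

Answer: yes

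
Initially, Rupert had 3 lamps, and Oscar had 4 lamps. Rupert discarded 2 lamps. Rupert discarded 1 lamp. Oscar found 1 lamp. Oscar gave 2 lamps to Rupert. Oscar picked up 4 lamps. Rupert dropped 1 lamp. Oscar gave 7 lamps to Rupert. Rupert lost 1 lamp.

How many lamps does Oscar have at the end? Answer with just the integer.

Answer: 0

Derivation:
Tracking counts step by step:
Start: Rupert=3, Oscar=4
Event 1 (Rupert -2): Rupert: 3 -> 1. State: Rupert=1, Oscar=4
Event 2 (Rupert -1): Rupert: 1 -> 0. State: Rupert=0, Oscar=4
Event 3 (Oscar +1): Oscar: 4 -> 5. State: Rupert=0, Oscar=5
Event 4 (Oscar -> Rupert, 2): Oscar: 5 -> 3, Rupert: 0 -> 2. State: Rupert=2, Oscar=3
Event 5 (Oscar +4): Oscar: 3 -> 7. State: Rupert=2, Oscar=7
Event 6 (Rupert -1): Rupert: 2 -> 1. State: Rupert=1, Oscar=7
Event 7 (Oscar -> Rupert, 7): Oscar: 7 -> 0, Rupert: 1 -> 8. State: Rupert=8, Oscar=0
Event 8 (Rupert -1): Rupert: 8 -> 7. State: Rupert=7, Oscar=0

Oscar's final count: 0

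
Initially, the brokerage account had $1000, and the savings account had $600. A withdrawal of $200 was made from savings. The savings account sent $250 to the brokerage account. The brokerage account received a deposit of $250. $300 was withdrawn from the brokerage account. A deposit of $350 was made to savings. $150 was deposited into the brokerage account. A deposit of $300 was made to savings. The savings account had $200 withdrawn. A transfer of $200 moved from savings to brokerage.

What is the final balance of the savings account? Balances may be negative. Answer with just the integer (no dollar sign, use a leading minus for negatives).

Answer: 400

Derivation:
Tracking account balances step by step:
Start: brokerage=1000, savings=600
Event 1 (withdraw 200 from savings): savings: 600 - 200 = 400. Balances: brokerage=1000, savings=400
Event 2 (transfer 250 savings -> brokerage): savings: 400 - 250 = 150, brokerage: 1000 + 250 = 1250. Balances: brokerage=1250, savings=150
Event 3 (deposit 250 to brokerage): brokerage: 1250 + 250 = 1500. Balances: brokerage=1500, savings=150
Event 4 (withdraw 300 from brokerage): brokerage: 1500 - 300 = 1200. Balances: brokerage=1200, savings=150
Event 5 (deposit 350 to savings): savings: 150 + 350 = 500. Balances: brokerage=1200, savings=500
Event 6 (deposit 150 to brokerage): brokerage: 1200 + 150 = 1350. Balances: brokerage=1350, savings=500
Event 7 (deposit 300 to savings): savings: 500 + 300 = 800. Balances: brokerage=1350, savings=800
Event 8 (withdraw 200 from savings): savings: 800 - 200 = 600. Balances: brokerage=1350, savings=600
Event 9 (transfer 200 savings -> brokerage): savings: 600 - 200 = 400, brokerage: 1350 + 200 = 1550. Balances: brokerage=1550, savings=400

Final balance of savings: 400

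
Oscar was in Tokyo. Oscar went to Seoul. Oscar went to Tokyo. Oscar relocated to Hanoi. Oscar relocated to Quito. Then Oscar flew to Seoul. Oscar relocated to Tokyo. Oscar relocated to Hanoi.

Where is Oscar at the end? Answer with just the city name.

Tracking Oscar's location:
Start: Oscar is in Tokyo.
After move 1: Tokyo -> Seoul. Oscar is in Seoul.
After move 2: Seoul -> Tokyo. Oscar is in Tokyo.
After move 3: Tokyo -> Hanoi. Oscar is in Hanoi.
After move 4: Hanoi -> Quito. Oscar is in Quito.
After move 5: Quito -> Seoul. Oscar is in Seoul.
After move 6: Seoul -> Tokyo. Oscar is in Tokyo.
After move 7: Tokyo -> Hanoi. Oscar is in Hanoi.

Answer: Hanoi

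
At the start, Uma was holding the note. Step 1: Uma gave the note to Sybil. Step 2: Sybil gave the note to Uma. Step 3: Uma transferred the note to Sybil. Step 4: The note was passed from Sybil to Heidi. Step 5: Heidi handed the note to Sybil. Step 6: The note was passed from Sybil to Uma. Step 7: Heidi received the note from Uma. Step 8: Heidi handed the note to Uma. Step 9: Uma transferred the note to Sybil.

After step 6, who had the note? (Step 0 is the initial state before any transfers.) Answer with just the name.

Answer: Uma

Derivation:
Tracking the note holder through step 6:
After step 0 (start): Uma
After step 1: Sybil
After step 2: Uma
After step 3: Sybil
After step 4: Heidi
After step 5: Sybil
After step 6: Uma

At step 6, the holder is Uma.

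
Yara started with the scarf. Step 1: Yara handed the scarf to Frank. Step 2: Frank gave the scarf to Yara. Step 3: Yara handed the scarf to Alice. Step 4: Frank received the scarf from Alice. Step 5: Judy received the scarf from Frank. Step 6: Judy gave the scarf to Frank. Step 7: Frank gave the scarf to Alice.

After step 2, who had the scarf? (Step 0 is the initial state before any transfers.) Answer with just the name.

Answer: Yara

Derivation:
Tracking the scarf holder through step 2:
After step 0 (start): Yara
After step 1: Frank
After step 2: Yara

At step 2, the holder is Yara.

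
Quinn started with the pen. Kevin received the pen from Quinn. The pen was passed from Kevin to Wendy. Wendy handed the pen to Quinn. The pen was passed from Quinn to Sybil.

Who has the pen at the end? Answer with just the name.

Answer: Sybil

Derivation:
Tracking the pen through each event:
Start: Quinn has the pen.
After event 1: Kevin has the pen.
After event 2: Wendy has the pen.
After event 3: Quinn has the pen.
After event 4: Sybil has the pen.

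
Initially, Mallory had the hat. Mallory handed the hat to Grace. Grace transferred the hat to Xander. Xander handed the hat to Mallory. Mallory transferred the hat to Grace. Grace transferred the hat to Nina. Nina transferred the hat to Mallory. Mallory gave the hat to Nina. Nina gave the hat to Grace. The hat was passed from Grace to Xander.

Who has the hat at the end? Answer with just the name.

Answer: Xander

Derivation:
Tracking the hat through each event:
Start: Mallory has the hat.
After event 1: Grace has the hat.
After event 2: Xander has the hat.
After event 3: Mallory has the hat.
After event 4: Grace has the hat.
After event 5: Nina has the hat.
After event 6: Mallory has the hat.
After event 7: Nina has the hat.
After event 8: Grace has the hat.
After event 9: Xander has the hat.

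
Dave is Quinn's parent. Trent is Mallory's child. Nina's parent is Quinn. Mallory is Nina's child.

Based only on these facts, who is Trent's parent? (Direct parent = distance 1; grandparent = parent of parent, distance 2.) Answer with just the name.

Reconstructing the parent chain from the given facts:
  Dave -> Quinn -> Nina -> Mallory -> Trent
(each arrow means 'parent of the next')
Positions in the chain (0 = top):
  position of Dave: 0
  position of Quinn: 1
  position of Nina: 2
  position of Mallory: 3
  position of Trent: 4

Trent is at position 4; the parent is 1 step up the chain, i.e. position 3: Mallory.

Answer: Mallory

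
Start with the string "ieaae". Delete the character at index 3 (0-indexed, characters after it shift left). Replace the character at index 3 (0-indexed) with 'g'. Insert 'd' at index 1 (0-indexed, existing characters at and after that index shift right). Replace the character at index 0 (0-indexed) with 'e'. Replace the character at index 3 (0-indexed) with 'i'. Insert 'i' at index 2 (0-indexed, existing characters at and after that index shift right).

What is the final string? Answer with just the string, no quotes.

Answer: edieig

Derivation:
Applying each edit step by step:
Start: "ieaae"
Op 1 (delete idx 3 = 'a'): "ieaae" -> "ieae"
Op 2 (replace idx 3: 'e' -> 'g'): "ieae" -> "ieag"
Op 3 (insert 'd' at idx 1): "ieag" -> "ideag"
Op 4 (replace idx 0: 'i' -> 'e'): "ideag" -> "edeag"
Op 5 (replace idx 3: 'a' -> 'i'): "edeag" -> "edeig"
Op 6 (insert 'i' at idx 2): "edeig" -> "edieig"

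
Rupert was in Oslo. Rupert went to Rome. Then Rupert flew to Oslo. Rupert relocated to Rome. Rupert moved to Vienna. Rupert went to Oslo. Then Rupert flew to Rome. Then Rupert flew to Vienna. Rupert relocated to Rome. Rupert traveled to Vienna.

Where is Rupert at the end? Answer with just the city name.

Answer: Vienna

Derivation:
Tracking Rupert's location:
Start: Rupert is in Oslo.
After move 1: Oslo -> Rome. Rupert is in Rome.
After move 2: Rome -> Oslo. Rupert is in Oslo.
After move 3: Oslo -> Rome. Rupert is in Rome.
After move 4: Rome -> Vienna. Rupert is in Vienna.
After move 5: Vienna -> Oslo. Rupert is in Oslo.
After move 6: Oslo -> Rome. Rupert is in Rome.
After move 7: Rome -> Vienna. Rupert is in Vienna.
After move 8: Vienna -> Rome. Rupert is in Rome.
After move 9: Rome -> Vienna. Rupert is in Vienna.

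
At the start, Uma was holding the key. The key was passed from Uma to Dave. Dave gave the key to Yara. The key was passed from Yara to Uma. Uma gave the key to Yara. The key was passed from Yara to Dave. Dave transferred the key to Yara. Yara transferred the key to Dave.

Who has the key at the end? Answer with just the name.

Answer: Dave

Derivation:
Tracking the key through each event:
Start: Uma has the key.
After event 1: Dave has the key.
After event 2: Yara has the key.
After event 3: Uma has the key.
After event 4: Yara has the key.
After event 5: Dave has the key.
After event 6: Yara has the key.
After event 7: Dave has the key.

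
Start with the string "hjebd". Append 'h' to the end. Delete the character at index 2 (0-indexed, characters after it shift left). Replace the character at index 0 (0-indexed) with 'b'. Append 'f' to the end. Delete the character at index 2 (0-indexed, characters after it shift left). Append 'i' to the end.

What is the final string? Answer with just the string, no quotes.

Applying each edit step by step:
Start: "hjebd"
Op 1 (append 'h'): "hjebd" -> "hjebdh"
Op 2 (delete idx 2 = 'e'): "hjebdh" -> "hjbdh"
Op 3 (replace idx 0: 'h' -> 'b'): "hjbdh" -> "bjbdh"
Op 4 (append 'f'): "bjbdh" -> "bjbdhf"
Op 5 (delete idx 2 = 'b'): "bjbdhf" -> "bjdhf"
Op 6 (append 'i'): "bjdhf" -> "bjdhfi"

Answer: bjdhfi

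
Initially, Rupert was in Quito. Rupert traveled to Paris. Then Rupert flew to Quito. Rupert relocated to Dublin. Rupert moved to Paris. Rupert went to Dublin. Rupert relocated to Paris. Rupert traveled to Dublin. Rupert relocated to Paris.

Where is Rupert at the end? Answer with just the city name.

Answer: Paris

Derivation:
Tracking Rupert's location:
Start: Rupert is in Quito.
After move 1: Quito -> Paris. Rupert is in Paris.
After move 2: Paris -> Quito. Rupert is in Quito.
After move 3: Quito -> Dublin. Rupert is in Dublin.
After move 4: Dublin -> Paris. Rupert is in Paris.
After move 5: Paris -> Dublin. Rupert is in Dublin.
After move 6: Dublin -> Paris. Rupert is in Paris.
After move 7: Paris -> Dublin. Rupert is in Dublin.
After move 8: Dublin -> Paris. Rupert is in Paris.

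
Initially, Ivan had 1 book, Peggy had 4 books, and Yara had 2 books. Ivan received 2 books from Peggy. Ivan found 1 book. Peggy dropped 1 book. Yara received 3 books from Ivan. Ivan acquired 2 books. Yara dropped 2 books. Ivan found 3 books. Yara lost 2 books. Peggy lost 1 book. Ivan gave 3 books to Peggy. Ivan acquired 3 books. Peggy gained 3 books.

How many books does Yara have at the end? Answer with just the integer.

Answer: 1

Derivation:
Tracking counts step by step:
Start: Ivan=1, Peggy=4, Yara=2
Event 1 (Peggy -> Ivan, 2): Peggy: 4 -> 2, Ivan: 1 -> 3. State: Ivan=3, Peggy=2, Yara=2
Event 2 (Ivan +1): Ivan: 3 -> 4. State: Ivan=4, Peggy=2, Yara=2
Event 3 (Peggy -1): Peggy: 2 -> 1. State: Ivan=4, Peggy=1, Yara=2
Event 4 (Ivan -> Yara, 3): Ivan: 4 -> 1, Yara: 2 -> 5. State: Ivan=1, Peggy=1, Yara=5
Event 5 (Ivan +2): Ivan: 1 -> 3. State: Ivan=3, Peggy=1, Yara=5
Event 6 (Yara -2): Yara: 5 -> 3. State: Ivan=3, Peggy=1, Yara=3
Event 7 (Ivan +3): Ivan: 3 -> 6. State: Ivan=6, Peggy=1, Yara=3
Event 8 (Yara -2): Yara: 3 -> 1. State: Ivan=6, Peggy=1, Yara=1
Event 9 (Peggy -1): Peggy: 1 -> 0. State: Ivan=6, Peggy=0, Yara=1
Event 10 (Ivan -> Peggy, 3): Ivan: 6 -> 3, Peggy: 0 -> 3. State: Ivan=3, Peggy=3, Yara=1
Event 11 (Ivan +3): Ivan: 3 -> 6. State: Ivan=6, Peggy=3, Yara=1
Event 12 (Peggy +3): Peggy: 3 -> 6. State: Ivan=6, Peggy=6, Yara=1

Yara's final count: 1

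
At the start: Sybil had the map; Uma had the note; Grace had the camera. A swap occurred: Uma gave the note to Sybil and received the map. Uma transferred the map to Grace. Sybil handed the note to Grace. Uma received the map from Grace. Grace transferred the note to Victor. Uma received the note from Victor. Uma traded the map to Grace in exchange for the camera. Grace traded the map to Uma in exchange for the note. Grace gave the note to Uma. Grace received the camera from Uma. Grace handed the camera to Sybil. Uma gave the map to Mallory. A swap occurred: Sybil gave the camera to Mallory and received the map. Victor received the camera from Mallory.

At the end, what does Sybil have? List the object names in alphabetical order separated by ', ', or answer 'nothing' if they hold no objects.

Answer: map

Derivation:
Tracking all object holders:
Start: map:Sybil, note:Uma, camera:Grace
Event 1 (swap note<->map: now note:Sybil, map:Uma). State: map:Uma, note:Sybil, camera:Grace
Event 2 (give map: Uma -> Grace). State: map:Grace, note:Sybil, camera:Grace
Event 3 (give note: Sybil -> Grace). State: map:Grace, note:Grace, camera:Grace
Event 4 (give map: Grace -> Uma). State: map:Uma, note:Grace, camera:Grace
Event 5 (give note: Grace -> Victor). State: map:Uma, note:Victor, camera:Grace
Event 6 (give note: Victor -> Uma). State: map:Uma, note:Uma, camera:Grace
Event 7 (swap map<->camera: now map:Grace, camera:Uma). State: map:Grace, note:Uma, camera:Uma
Event 8 (swap map<->note: now map:Uma, note:Grace). State: map:Uma, note:Grace, camera:Uma
Event 9 (give note: Grace -> Uma). State: map:Uma, note:Uma, camera:Uma
Event 10 (give camera: Uma -> Grace). State: map:Uma, note:Uma, camera:Grace
Event 11 (give camera: Grace -> Sybil). State: map:Uma, note:Uma, camera:Sybil
Event 12 (give map: Uma -> Mallory). State: map:Mallory, note:Uma, camera:Sybil
Event 13 (swap camera<->map: now camera:Mallory, map:Sybil). State: map:Sybil, note:Uma, camera:Mallory
Event 14 (give camera: Mallory -> Victor). State: map:Sybil, note:Uma, camera:Victor

Final state: map:Sybil, note:Uma, camera:Victor
Sybil holds: map.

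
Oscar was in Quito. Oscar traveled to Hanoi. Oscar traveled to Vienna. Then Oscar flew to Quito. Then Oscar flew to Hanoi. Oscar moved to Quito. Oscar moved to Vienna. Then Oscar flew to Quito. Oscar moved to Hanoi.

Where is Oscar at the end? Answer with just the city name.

Tracking Oscar's location:
Start: Oscar is in Quito.
After move 1: Quito -> Hanoi. Oscar is in Hanoi.
After move 2: Hanoi -> Vienna. Oscar is in Vienna.
After move 3: Vienna -> Quito. Oscar is in Quito.
After move 4: Quito -> Hanoi. Oscar is in Hanoi.
After move 5: Hanoi -> Quito. Oscar is in Quito.
After move 6: Quito -> Vienna. Oscar is in Vienna.
After move 7: Vienna -> Quito. Oscar is in Quito.
After move 8: Quito -> Hanoi. Oscar is in Hanoi.

Answer: Hanoi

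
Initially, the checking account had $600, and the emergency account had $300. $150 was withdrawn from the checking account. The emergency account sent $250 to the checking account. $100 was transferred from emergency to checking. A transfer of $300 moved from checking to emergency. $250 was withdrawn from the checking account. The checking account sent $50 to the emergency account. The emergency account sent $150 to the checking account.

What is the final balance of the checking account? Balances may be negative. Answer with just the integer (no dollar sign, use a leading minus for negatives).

Answer: 350

Derivation:
Tracking account balances step by step:
Start: checking=600, emergency=300
Event 1 (withdraw 150 from checking): checking: 600 - 150 = 450. Balances: checking=450, emergency=300
Event 2 (transfer 250 emergency -> checking): emergency: 300 - 250 = 50, checking: 450 + 250 = 700. Balances: checking=700, emergency=50
Event 3 (transfer 100 emergency -> checking): emergency: 50 - 100 = -50, checking: 700 + 100 = 800. Balances: checking=800, emergency=-50
Event 4 (transfer 300 checking -> emergency): checking: 800 - 300 = 500, emergency: -50 + 300 = 250. Balances: checking=500, emergency=250
Event 5 (withdraw 250 from checking): checking: 500 - 250 = 250. Balances: checking=250, emergency=250
Event 6 (transfer 50 checking -> emergency): checking: 250 - 50 = 200, emergency: 250 + 50 = 300. Balances: checking=200, emergency=300
Event 7 (transfer 150 emergency -> checking): emergency: 300 - 150 = 150, checking: 200 + 150 = 350. Balances: checking=350, emergency=150

Final balance of checking: 350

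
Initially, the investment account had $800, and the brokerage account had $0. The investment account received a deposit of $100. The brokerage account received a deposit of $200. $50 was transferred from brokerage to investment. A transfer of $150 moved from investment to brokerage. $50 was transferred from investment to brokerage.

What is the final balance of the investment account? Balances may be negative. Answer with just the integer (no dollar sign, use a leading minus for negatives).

Tracking account balances step by step:
Start: investment=800, brokerage=0
Event 1 (deposit 100 to investment): investment: 800 + 100 = 900. Balances: investment=900, brokerage=0
Event 2 (deposit 200 to brokerage): brokerage: 0 + 200 = 200. Balances: investment=900, brokerage=200
Event 3 (transfer 50 brokerage -> investment): brokerage: 200 - 50 = 150, investment: 900 + 50 = 950. Balances: investment=950, brokerage=150
Event 4 (transfer 150 investment -> brokerage): investment: 950 - 150 = 800, brokerage: 150 + 150 = 300. Balances: investment=800, brokerage=300
Event 5 (transfer 50 investment -> brokerage): investment: 800 - 50 = 750, brokerage: 300 + 50 = 350. Balances: investment=750, brokerage=350

Final balance of investment: 750

Answer: 750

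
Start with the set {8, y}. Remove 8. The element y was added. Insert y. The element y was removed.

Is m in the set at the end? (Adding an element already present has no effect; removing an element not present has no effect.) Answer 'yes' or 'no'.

Answer: no

Derivation:
Tracking the set through each operation:
Start: {8, y}
Event 1 (remove 8): removed. Set: {y}
Event 2 (add y): already present, no change. Set: {y}
Event 3 (add y): already present, no change. Set: {y}
Event 4 (remove y): removed. Set: {}

Final set: {} (size 0)
m is NOT in the final set.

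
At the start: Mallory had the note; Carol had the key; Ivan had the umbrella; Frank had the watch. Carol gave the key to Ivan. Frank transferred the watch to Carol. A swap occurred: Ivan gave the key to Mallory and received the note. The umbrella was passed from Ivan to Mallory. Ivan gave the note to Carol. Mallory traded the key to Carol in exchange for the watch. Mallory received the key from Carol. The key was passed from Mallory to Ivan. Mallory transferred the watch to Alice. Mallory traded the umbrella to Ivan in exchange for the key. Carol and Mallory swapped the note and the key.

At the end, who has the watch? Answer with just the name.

Answer: Alice

Derivation:
Tracking all object holders:
Start: note:Mallory, key:Carol, umbrella:Ivan, watch:Frank
Event 1 (give key: Carol -> Ivan). State: note:Mallory, key:Ivan, umbrella:Ivan, watch:Frank
Event 2 (give watch: Frank -> Carol). State: note:Mallory, key:Ivan, umbrella:Ivan, watch:Carol
Event 3 (swap key<->note: now key:Mallory, note:Ivan). State: note:Ivan, key:Mallory, umbrella:Ivan, watch:Carol
Event 4 (give umbrella: Ivan -> Mallory). State: note:Ivan, key:Mallory, umbrella:Mallory, watch:Carol
Event 5 (give note: Ivan -> Carol). State: note:Carol, key:Mallory, umbrella:Mallory, watch:Carol
Event 6 (swap key<->watch: now key:Carol, watch:Mallory). State: note:Carol, key:Carol, umbrella:Mallory, watch:Mallory
Event 7 (give key: Carol -> Mallory). State: note:Carol, key:Mallory, umbrella:Mallory, watch:Mallory
Event 8 (give key: Mallory -> Ivan). State: note:Carol, key:Ivan, umbrella:Mallory, watch:Mallory
Event 9 (give watch: Mallory -> Alice). State: note:Carol, key:Ivan, umbrella:Mallory, watch:Alice
Event 10 (swap umbrella<->key: now umbrella:Ivan, key:Mallory). State: note:Carol, key:Mallory, umbrella:Ivan, watch:Alice
Event 11 (swap note<->key: now note:Mallory, key:Carol). State: note:Mallory, key:Carol, umbrella:Ivan, watch:Alice

Final state: note:Mallory, key:Carol, umbrella:Ivan, watch:Alice
The watch is held by Alice.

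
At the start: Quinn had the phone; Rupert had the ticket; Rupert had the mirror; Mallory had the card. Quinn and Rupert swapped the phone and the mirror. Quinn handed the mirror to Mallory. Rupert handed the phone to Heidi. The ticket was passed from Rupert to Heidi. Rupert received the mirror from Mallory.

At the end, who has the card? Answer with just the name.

Answer: Mallory

Derivation:
Tracking all object holders:
Start: phone:Quinn, ticket:Rupert, mirror:Rupert, card:Mallory
Event 1 (swap phone<->mirror: now phone:Rupert, mirror:Quinn). State: phone:Rupert, ticket:Rupert, mirror:Quinn, card:Mallory
Event 2 (give mirror: Quinn -> Mallory). State: phone:Rupert, ticket:Rupert, mirror:Mallory, card:Mallory
Event 3 (give phone: Rupert -> Heidi). State: phone:Heidi, ticket:Rupert, mirror:Mallory, card:Mallory
Event 4 (give ticket: Rupert -> Heidi). State: phone:Heidi, ticket:Heidi, mirror:Mallory, card:Mallory
Event 5 (give mirror: Mallory -> Rupert). State: phone:Heidi, ticket:Heidi, mirror:Rupert, card:Mallory

Final state: phone:Heidi, ticket:Heidi, mirror:Rupert, card:Mallory
The card is held by Mallory.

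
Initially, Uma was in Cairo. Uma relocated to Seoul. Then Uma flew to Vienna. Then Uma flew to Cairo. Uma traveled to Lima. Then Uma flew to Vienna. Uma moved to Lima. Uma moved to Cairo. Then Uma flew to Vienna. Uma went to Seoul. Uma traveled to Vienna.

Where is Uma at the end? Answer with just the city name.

Tracking Uma's location:
Start: Uma is in Cairo.
After move 1: Cairo -> Seoul. Uma is in Seoul.
After move 2: Seoul -> Vienna. Uma is in Vienna.
After move 3: Vienna -> Cairo. Uma is in Cairo.
After move 4: Cairo -> Lima. Uma is in Lima.
After move 5: Lima -> Vienna. Uma is in Vienna.
After move 6: Vienna -> Lima. Uma is in Lima.
After move 7: Lima -> Cairo. Uma is in Cairo.
After move 8: Cairo -> Vienna. Uma is in Vienna.
After move 9: Vienna -> Seoul. Uma is in Seoul.
After move 10: Seoul -> Vienna. Uma is in Vienna.

Answer: Vienna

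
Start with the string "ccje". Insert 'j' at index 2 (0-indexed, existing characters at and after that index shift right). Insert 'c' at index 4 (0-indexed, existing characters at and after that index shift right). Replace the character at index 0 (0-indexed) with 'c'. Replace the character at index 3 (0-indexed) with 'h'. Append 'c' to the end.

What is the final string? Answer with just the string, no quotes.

Applying each edit step by step:
Start: "ccje"
Op 1 (insert 'j' at idx 2): "ccje" -> "ccjje"
Op 2 (insert 'c' at idx 4): "ccjje" -> "ccjjce"
Op 3 (replace idx 0: 'c' -> 'c'): "ccjjce" -> "ccjjce"
Op 4 (replace idx 3: 'j' -> 'h'): "ccjjce" -> "ccjhce"
Op 5 (append 'c'): "ccjhce" -> "ccjhcec"

Answer: ccjhcec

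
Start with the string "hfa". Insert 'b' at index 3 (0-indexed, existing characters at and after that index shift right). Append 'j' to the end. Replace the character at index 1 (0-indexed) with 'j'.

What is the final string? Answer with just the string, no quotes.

Answer: hjabj

Derivation:
Applying each edit step by step:
Start: "hfa"
Op 1 (insert 'b' at idx 3): "hfa" -> "hfab"
Op 2 (append 'j'): "hfab" -> "hfabj"
Op 3 (replace idx 1: 'f' -> 'j'): "hfabj" -> "hjabj"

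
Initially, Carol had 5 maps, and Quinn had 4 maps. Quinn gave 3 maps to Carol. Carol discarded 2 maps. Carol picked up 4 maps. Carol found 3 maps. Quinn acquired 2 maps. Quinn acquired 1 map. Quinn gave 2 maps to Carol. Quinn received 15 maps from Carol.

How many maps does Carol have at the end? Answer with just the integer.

Tracking counts step by step:
Start: Carol=5, Quinn=4
Event 1 (Quinn -> Carol, 3): Quinn: 4 -> 1, Carol: 5 -> 8. State: Carol=8, Quinn=1
Event 2 (Carol -2): Carol: 8 -> 6. State: Carol=6, Quinn=1
Event 3 (Carol +4): Carol: 6 -> 10. State: Carol=10, Quinn=1
Event 4 (Carol +3): Carol: 10 -> 13. State: Carol=13, Quinn=1
Event 5 (Quinn +2): Quinn: 1 -> 3. State: Carol=13, Quinn=3
Event 6 (Quinn +1): Quinn: 3 -> 4. State: Carol=13, Quinn=4
Event 7 (Quinn -> Carol, 2): Quinn: 4 -> 2, Carol: 13 -> 15. State: Carol=15, Quinn=2
Event 8 (Carol -> Quinn, 15): Carol: 15 -> 0, Quinn: 2 -> 17. State: Carol=0, Quinn=17

Carol's final count: 0

Answer: 0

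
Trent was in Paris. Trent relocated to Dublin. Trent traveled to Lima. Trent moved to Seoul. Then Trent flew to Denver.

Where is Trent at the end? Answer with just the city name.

Answer: Denver

Derivation:
Tracking Trent's location:
Start: Trent is in Paris.
After move 1: Paris -> Dublin. Trent is in Dublin.
After move 2: Dublin -> Lima. Trent is in Lima.
After move 3: Lima -> Seoul. Trent is in Seoul.
After move 4: Seoul -> Denver. Trent is in Denver.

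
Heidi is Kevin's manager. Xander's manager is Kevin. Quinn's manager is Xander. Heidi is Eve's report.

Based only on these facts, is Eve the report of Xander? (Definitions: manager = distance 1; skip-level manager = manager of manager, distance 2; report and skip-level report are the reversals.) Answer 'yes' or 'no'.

Reconstructing the manager chain from the given facts:
  Eve -> Heidi -> Kevin -> Xander -> Quinn
(each arrow means 'manager of the next')
Positions in the chain (0 = top):
  position of Eve: 0
  position of Heidi: 1
  position of Kevin: 2
  position of Xander: 3
  position of Quinn: 4

Eve is at position 0, Xander is at position 3; signed distance (j - i) = 3.
'report' requires j - i = -1. Actual distance is 3, so the relation does NOT hold.

Answer: no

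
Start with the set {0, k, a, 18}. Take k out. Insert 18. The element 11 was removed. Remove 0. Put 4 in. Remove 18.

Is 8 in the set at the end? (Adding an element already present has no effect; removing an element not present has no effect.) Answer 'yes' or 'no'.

Tracking the set through each operation:
Start: {0, 18, a, k}
Event 1 (remove k): removed. Set: {0, 18, a}
Event 2 (add 18): already present, no change. Set: {0, 18, a}
Event 3 (remove 11): not present, no change. Set: {0, 18, a}
Event 4 (remove 0): removed. Set: {18, a}
Event 5 (add 4): added. Set: {18, 4, a}
Event 6 (remove 18): removed. Set: {4, a}

Final set: {4, a} (size 2)
8 is NOT in the final set.

Answer: no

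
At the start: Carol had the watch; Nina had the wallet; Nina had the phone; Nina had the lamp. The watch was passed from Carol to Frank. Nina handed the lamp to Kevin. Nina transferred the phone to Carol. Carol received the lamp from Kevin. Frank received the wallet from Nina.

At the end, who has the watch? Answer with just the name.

Answer: Frank

Derivation:
Tracking all object holders:
Start: watch:Carol, wallet:Nina, phone:Nina, lamp:Nina
Event 1 (give watch: Carol -> Frank). State: watch:Frank, wallet:Nina, phone:Nina, lamp:Nina
Event 2 (give lamp: Nina -> Kevin). State: watch:Frank, wallet:Nina, phone:Nina, lamp:Kevin
Event 3 (give phone: Nina -> Carol). State: watch:Frank, wallet:Nina, phone:Carol, lamp:Kevin
Event 4 (give lamp: Kevin -> Carol). State: watch:Frank, wallet:Nina, phone:Carol, lamp:Carol
Event 5 (give wallet: Nina -> Frank). State: watch:Frank, wallet:Frank, phone:Carol, lamp:Carol

Final state: watch:Frank, wallet:Frank, phone:Carol, lamp:Carol
The watch is held by Frank.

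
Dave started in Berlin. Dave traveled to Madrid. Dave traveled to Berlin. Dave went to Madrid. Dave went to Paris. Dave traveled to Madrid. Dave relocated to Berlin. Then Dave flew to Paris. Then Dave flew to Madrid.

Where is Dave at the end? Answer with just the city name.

Answer: Madrid

Derivation:
Tracking Dave's location:
Start: Dave is in Berlin.
After move 1: Berlin -> Madrid. Dave is in Madrid.
After move 2: Madrid -> Berlin. Dave is in Berlin.
After move 3: Berlin -> Madrid. Dave is in Madrid.
After move 4: Madrid -> Paris. Dave is in Paris.
After move 5: Paris -> Madrid. Dave is in Madrid.
After move 6: Madrid -> Berlin. Dave is in Berlin.
After move 7: Berlin -> Paris. Dave is in Paris.
After move 8: Paris -> Madrid. Dave is in Madrid.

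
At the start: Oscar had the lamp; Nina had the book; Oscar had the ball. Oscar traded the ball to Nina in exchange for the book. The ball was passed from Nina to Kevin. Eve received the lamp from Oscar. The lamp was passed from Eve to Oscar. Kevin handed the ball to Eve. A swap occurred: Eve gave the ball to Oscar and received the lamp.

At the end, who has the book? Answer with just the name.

Answer: Oscar

Derivation:
Tracking all object holders:
Start: lamp:Oscar, book:Nina, ball:Oscar
Event 1 (swap ball<->book: now ball:Nina, book:Oscar). State: lamp:Oscar, book:Oscar, ball:Nina
Event 2 (give ball: Nina -> Kevin). State: lamp:Oscar, book:Oscar, ball:Kevin
Event 3 (give lamp: Oscar -> Eve). State: lamp:Eve, book:Oscar, ball:Kevin
Event 4 (give lamp: Eve -> Oscar). State: lamp:Oscar, book:Oscar, ball:Kevin
Event 5 (give ball: Kevin -> Eve). State: lamp:Oscar, book:Oscar, ball:Eve
Event 6 (swap ball<->lamp: now ball:Oscar, lamp:Eve). State: lamp:Eve, book:Oscar, ball:Oscar

Final state: lamp:Eve, book:Oscar, ball:Oscar
The book is held by Oscar.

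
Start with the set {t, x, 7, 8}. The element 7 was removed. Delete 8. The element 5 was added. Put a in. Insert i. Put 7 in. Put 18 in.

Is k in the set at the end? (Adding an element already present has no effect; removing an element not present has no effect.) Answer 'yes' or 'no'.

Answer: no

Derivation:
Tracking the set through each operation:
Start: {7, 8, t, x}
Event 1 (remove 7): removed. Set: {8, t, x}
Event 2 (remove 8): removed. Set: {t, x}
Event 3 (add 5): added. Set: {5, t, x}
Event 4 (add a): added. Set: {5, a, t, x}
Event 5 (add i): added. Set: {5, a, i, t, x}
Event 6 (add 7): added. Set: {5, 7, a, i, t, x}
Event 7 (add 18): added. Set: {18, 5, 7, a, i, t, x}

Final set: {18, 5, 7, a, i, t, x} (size 7)
k is NOT in the final set.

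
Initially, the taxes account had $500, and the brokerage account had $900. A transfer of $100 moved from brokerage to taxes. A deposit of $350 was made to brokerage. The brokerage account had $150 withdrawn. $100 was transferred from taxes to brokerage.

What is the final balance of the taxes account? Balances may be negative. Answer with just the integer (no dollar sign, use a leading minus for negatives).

Answer: 500

Derivation:
Tracking account balances step by step:
Start: taxes=500, brokerage=900
Event 1 (transfer 100 brokerage -> taxes): brokerage: 900 - 100 = 800, taxes: 500 + 100 = 600. Balances: taxes=600, brokerage=800
Event 2 (deposit 350 to brokerage): brokerage: 800 + 350 = 1150. Balances: taxes=600, brokerage=1150
Event 3 (withdraw 150 from brokerage): brokerage: 1150 - 150 = 1000. Balances: taxes=600, brokerage=1000
Event 4 (transfer 100 taxes -> brokerage): taxes: 600 - 100 = 500, brokerage: 1000 + 100 = 1100. Balances: taxes=500, brokerage=1100

Final balance of taxes: 500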